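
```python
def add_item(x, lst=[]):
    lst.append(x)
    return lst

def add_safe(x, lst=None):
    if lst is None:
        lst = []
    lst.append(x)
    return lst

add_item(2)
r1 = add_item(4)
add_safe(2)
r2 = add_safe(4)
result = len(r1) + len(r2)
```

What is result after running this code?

Step 1: add_item shares mutable default: after 2 calls, lst = [2, 4], len = 2.
Step 2: add_safe creates fresh list each time: r2 = [4], len = 1.
Step 3: result = 2 + 1 = 3

The answer is 3.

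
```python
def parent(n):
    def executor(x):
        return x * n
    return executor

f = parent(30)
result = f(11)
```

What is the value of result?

Step 1: parent(30) creates a closure capturing n = 30.
Step 2: f(11) computes 11 * 30 = 330.
Step 3: result = 330

The answer is 330.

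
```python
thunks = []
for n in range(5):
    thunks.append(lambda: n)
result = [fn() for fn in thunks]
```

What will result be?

Step 1: All 5 lambdas share the same variable n.
Step 2: After the loop, n = 4.
Step 3: Each call returns 4. result = [4, 4, 4, 4, 4]

The answer is [4, 4, 4, 4, 4].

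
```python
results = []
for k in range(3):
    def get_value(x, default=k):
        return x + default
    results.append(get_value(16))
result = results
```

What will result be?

Step 1: Default argument default=k is evaluated at function definition time.
Step 2: Each iteration creates get_value with default = current k value.
Step 3: get_value(16) returns 16 + default. results = [16, 17, 18]

The answer is [16, 17, 18].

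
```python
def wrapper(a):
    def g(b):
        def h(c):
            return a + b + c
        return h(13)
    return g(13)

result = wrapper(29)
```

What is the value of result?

Step 1: a = 29, b = 13, c = 13 across three nested scopes.
Step 2: h() accesses all three via LEGB rule.
Step 3: result = 29 + 13 + 13 = 55

The answer is 55.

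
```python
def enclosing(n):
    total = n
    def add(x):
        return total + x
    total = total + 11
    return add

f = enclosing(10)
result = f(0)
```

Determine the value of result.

Step 1: enclosing(10) sets total = 10, then total = 10 + 11 = 21.
Step 2: Closures capture by reference, so add sees total = 21.
Step 3: f(0) returns 21 + 0 = 21

The answer is 21.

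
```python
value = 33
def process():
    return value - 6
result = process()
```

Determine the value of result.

Step 1: value = 33 is defined globally.
Step 2: process() looks up value from global scope = 33, then computes 33 - 6 = 27.
Step 3: result = 27

The answer is 27.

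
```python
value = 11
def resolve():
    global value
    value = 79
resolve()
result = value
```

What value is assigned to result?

Step 1: value = 11 globally.
Step 2: resolve() declares global value and sets it to 79.
Step 3: After resolve(), global value = 79. result = 79

The answer is 79.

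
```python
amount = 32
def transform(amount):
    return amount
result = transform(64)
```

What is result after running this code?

Step 1: Global amount = 32.
Step 2: transform(64) takes parameter amount = 64, which shadows the global.
Step 3: result = 64

The answer is 64.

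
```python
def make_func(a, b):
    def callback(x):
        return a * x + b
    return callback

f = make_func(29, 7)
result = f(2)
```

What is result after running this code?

Step 1: make_func(29, 7) captures a = 29, b = 7.
Step 2: f(2) computes 29 * 2 + 7 = 65.
Step 3: result = 65

The answer is 65.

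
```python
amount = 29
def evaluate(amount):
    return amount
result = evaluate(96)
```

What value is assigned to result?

Step 1: Global amount = 29.
Step 2: evaluate(96) takes parameter amount = 96, which shadows the global.
Step 3: result = 96

The answer is 96.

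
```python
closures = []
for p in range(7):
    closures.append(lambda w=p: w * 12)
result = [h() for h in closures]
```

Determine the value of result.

Step 1: Default arg w=p captures p at each iteration.
Step 2: closures[k] has w defaulting to k, returns k * 12.
Step 3: result = [0, 12, 24, 36, 48, 60, 72]

The answer is [0, 12, 24, 36, 48, 60, 72].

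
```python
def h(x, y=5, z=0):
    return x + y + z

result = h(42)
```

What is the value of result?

Step 1: h(42) uses defaults y = 5, z = 0.
Step 2: Returns 42 + 5 + 0 = 47.
Step 3: result = 47

The answer is 47.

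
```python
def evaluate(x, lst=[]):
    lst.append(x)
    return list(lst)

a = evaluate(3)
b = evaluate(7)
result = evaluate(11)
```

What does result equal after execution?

Step 1: Default list is shared. list() creates copies for return values.
Step 2: Internal list grows: [3] -> [3, 7] -> [3, 7, 11].
Step 3: result = [3, 7, 11]

The answer is [3, 7, 11].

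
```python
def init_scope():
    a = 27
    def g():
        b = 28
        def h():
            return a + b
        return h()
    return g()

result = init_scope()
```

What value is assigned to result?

Step 1: init_scope() defines a = 27. g() defines b = 28.
Step 2: h() accesses both from enclosing scopes: a = 27, b = 28.
Step 3: result = 27 + 28 = 55

The answer is 55.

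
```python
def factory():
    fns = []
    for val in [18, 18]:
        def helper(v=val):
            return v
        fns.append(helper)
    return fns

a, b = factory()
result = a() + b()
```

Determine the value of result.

Step 1: Default argument v=val captures val at each iteration.
Step 2: a() returns 18 (captured at first iteration), b() returns 18 (captured at second).
Step 3: result = 18 + 18 = 36

The answer is 36.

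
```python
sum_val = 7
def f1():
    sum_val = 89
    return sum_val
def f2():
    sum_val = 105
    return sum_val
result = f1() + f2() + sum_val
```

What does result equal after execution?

Step 1: Each function shadows global sum_val with its own local.
Step 2: f1() returns 89, f2() returns 105.
Step 3: Global sum_val = 7 is unchanged. result = 89 + 105 + 7 = 201

The answer is 201.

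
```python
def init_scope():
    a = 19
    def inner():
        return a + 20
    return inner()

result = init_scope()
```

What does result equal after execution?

Step 1: init_scope() defines a = 19.
Step 2: inner() reads a = 19 from enclosing scope, returns 19 + 20 = 39.
Step 3: result = 39

The answer is 39.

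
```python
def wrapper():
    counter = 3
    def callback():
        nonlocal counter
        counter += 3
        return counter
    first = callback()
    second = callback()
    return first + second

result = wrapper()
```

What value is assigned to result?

Step 1: counter starts at 3.
Step 2: First call: counter = 3 + 3 = 6, returns 6.
Step 3: Second call: counter = 6 + 3 = 9, returns 9.
Step 4: result = 6 + 9 = 15

The answer is 15.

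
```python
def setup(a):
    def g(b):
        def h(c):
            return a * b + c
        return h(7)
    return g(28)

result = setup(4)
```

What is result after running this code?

Step 1: a = 4, b = 28, c = 7.
Step 2: h() computes a * b + c = 4 * 28 + 7 = 119.
Step 3: result = 119

The answer is 119.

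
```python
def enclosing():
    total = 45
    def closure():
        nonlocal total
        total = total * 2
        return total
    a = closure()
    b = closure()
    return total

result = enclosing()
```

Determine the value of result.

Step 1: total starts at 45.
Step 2: First closure(): total = 45 * 2 = 90.
Step 3: Second closure(): total = 90 * 2 = 180.
Step 4: result = 180

The answer is 180.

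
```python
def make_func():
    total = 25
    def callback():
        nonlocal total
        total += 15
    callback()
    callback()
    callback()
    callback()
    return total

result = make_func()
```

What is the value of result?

Step 1: total starts at 25.
Step 2: callback() is called 4 times, each adding 15.
Step 3: total = 25 + 15 * 4 = 85

The answer is 85.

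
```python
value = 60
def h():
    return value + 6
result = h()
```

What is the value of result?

Step 1: value = 60 is defined globally.
Step 2: h() looks up value from global scope = 60, then computes 60 + 6 = 66.
Step 3: result = 66

The answer is 66.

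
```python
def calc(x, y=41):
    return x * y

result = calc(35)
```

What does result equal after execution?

Step 1: calc(35) uses default y = 41.
Step 2: Returns 35 * 41 = 1435.
Step 3: result = 1435

The answer is 1435.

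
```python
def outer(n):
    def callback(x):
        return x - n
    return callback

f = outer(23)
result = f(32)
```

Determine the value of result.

Step 1: outer(23) creates a closure capturing n = 23.
Step 2: f(32) computes 32 - 23 = 9.
Step 3: result = 9

The answer is 9.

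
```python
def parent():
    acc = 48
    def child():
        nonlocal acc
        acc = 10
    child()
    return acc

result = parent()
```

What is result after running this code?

Step 1: parent() sets acc = 48.
Step 2: child() uses nonlocal to reassign acc = 10.
Step 3: result = 10

The answer is 10.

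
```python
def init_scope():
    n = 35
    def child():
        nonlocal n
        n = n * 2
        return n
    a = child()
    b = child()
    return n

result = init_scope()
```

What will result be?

Step 1: n starts at 35.
Step 2: First child(): n = 35 * 2 = 70.
Step 3: Second child(): n = 70 * 2 = 140.
Step 4: result = 140

The answer is 140.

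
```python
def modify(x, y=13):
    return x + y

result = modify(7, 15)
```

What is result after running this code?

Step 1: modify(7, 15) overrides default y with 15.
Step 2: Returns 7 + 15 = 22.
Step 3: result = 22

The answer is 22.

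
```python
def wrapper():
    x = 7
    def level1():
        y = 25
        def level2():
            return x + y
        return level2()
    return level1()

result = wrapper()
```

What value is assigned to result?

Step 1: x = 7 in wrapper. y = 25 in level1.
Step 2: level2() reads x = 7 and y = 25 from enclosing scopes.
Step 3: result = 7 + 25 = 32

The answer is 32.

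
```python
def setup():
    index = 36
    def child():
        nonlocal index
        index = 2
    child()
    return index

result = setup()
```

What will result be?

Step 1: setup() sets index = 36.
Step 2: child() uses nonlocal to reassign index = 2.
Step 3: result = 2

The answer is 2.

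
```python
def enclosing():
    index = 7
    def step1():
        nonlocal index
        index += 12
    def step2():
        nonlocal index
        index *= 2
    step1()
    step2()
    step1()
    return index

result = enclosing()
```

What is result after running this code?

Step 1: index = 7.
Step 2: step1(): index = 7 + 12 = 19.
Step 3: step2(): index = 19 * 2 = 38.
Step 4: step1(): index = 38 + 12 = 50. result = 50

The answer is 50.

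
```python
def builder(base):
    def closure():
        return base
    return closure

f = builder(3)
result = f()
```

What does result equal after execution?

Step 1: builder(3) creates closure capturing base = 3.
Step 2: f() returns the captured base = 3.
Step 3: result = 3

The answer is 3.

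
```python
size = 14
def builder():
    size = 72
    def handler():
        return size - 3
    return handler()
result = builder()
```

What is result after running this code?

Step 1: builder() shadows global size with size = 72.
Step 2: handler() finds size = 72 in enclosing scope, computes 72 - 3 = 69.
Step 3: result = 69

The answer is 69.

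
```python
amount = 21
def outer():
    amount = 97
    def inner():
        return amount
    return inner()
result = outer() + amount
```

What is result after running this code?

Step 1: Global amount = 21. outer() shadows with amount = 97.
Step 2: inner() returns enclosing amount = 97. outer() = 97.
Step 3: result = 97 + global amount (21) = 118

The answer is 118.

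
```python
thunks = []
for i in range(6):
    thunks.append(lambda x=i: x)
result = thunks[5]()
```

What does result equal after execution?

Step 1: Default argument x=i captures i's value at each iteration.
Step 2: thunks[5] captured x = 5 when i was 5.
Step 3: result = 5

The answer is 5.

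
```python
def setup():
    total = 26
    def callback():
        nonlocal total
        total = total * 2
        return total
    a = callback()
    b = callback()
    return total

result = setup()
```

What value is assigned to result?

Step 1: total starts at 26.
Step 2: First callback(): total = 26 * 2 = 52.
Step 3: Second callback(): total = 52 * 2 = 104.
Step 4: result = 104

The answer is 104.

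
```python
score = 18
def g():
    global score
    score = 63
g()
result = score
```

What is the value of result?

Step 1: score = 18 globally.
Step 2: g() declares global score and sets it to 63.
Step 3: After g(), global score = 63. result = 63

The answer is 63.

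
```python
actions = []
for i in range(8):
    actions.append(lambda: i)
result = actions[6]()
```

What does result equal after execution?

Step 1: The loop creates 8 lambdas, all referencing the same variable i.
Step 2: After the loop, i = 7 (final value).
Step 3: actions[6]() looks up i at call time and finds 7. This is the late binding gotcha. result = 7

The answer is 7.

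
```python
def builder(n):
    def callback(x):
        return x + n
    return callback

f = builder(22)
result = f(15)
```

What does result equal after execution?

Step 1: builder(22) creates a closure that captures n = 22.
Step 2: f(15) calls the closure with x = 15, returning 15 + 22 = 37.
Step 3: result = 37

The answer is 37.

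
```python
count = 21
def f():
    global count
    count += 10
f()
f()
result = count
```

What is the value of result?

Step 1: count = 21.
Step 2: First f(): count = 21 + 10 = 31.
Step 3: Second f(): count = 31 + 10 = 41. result = 41

The answer is 41.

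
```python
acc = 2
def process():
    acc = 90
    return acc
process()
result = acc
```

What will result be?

Step 1: Global acc = 2.
Step 2: process() creates local acc = 90 (shadow, not modification).
Step 3: After process() returns, global acc is unchanged. result = 2

The answer is 2.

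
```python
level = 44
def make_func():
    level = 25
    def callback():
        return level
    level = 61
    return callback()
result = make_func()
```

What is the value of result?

Step 1: make_func() sets level = 25, then later level = 61.
Step 2: callback() is called after level is reassigned to 61. Closures capture variables by reference, not by value.
Step 3: result = 61

The answer is 61.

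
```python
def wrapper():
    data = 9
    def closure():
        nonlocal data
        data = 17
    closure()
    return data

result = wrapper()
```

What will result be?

Step 1: wrapper() sets data = 9.
Step 2: closure() uses nonlocal to reassign data = 17.
Step 3: result = 17

The answer is 17.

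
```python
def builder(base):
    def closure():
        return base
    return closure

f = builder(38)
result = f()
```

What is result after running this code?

Step 1: builder(38) creates closure capturing base = 38.
Step 2: f() returns the captured base = 38.
Step 3: result = 38

The answer is 38.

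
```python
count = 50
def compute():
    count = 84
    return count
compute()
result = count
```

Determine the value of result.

Step 1: Global count = 50.
Step 2: compute() creates local count = 84 (shadow, not modification).
Step 3: After compute() returns, global count is unchanged. result = 50

The answer is 50.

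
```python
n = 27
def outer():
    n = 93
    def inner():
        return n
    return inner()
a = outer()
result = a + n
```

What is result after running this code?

Step 1: outer() has local n = 93. inner() reads from enclosing.
Step 2: outer() returns 93. Global n = 27 unchanged.
Step 3: result = 93 + 27 = 120

The answer is 120.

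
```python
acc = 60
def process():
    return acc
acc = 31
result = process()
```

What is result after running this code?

Step 1: acc is first set to 60, then reassigned to 31.
Step 2: process() is called after the reassignment, so it looks up the current global acc = 31.
Step 3: result = 31

The answer is 31.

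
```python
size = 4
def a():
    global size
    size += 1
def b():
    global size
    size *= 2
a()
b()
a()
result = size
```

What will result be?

Step 1: size = 4.
Step 2: a(): size = 4 + 1 = 5.
Step 3: b(): size = 5 * 2 = 10.
Step 4: a(): size = 10 + 1 = 11

The answer is 11.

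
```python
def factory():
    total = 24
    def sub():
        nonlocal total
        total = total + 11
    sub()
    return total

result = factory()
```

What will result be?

Step 1: factory() sets total = 24.
Step 2: sub() uses nonlocal to modify total in factory's scope: total = 24 + 11 = 35.
Step 3: factory() returns the modified total = 35

The answer is 35.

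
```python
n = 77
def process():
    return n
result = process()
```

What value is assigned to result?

Step 1: n = 77 is defined in the global scope.
Step 2: process() looks up n. No local n exists, so Python checks the global scope via LEGB rule and finds n = 77.
Step 3: result = 77

The answer is 77.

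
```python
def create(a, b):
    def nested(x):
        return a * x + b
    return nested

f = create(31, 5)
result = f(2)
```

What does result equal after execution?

Step 1: create(31, 5) captures a = 31, b = 5.
Step 2: f(2) computes 31 * 2 + 5 = 67.
Step 3: result = 67

The answer is 67.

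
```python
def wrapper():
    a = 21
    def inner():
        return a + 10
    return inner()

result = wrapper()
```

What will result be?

Step 1: wrapper() defines a = 21.
Step 2: inner() reads a = 21 from enclosing scope, returns 21 + 10 = 31.
Step 3: result = 31

The answer is 31.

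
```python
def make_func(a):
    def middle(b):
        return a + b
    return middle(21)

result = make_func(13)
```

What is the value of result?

Step 1: make_func(13) passes a = 13.
Step 2: middle(21) has b = 21, reads a = 13 from enclosing.
Step 3: result = 13 + 21 = 34

The answer is 34.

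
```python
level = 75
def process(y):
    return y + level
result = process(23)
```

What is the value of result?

Step 1: level = 75 is defined globally.
Step 2: process(23) uses parameter y = 23 and looks up level from global scope = 75.
Step 3: result = 23 + 75 = 98

The answer is 98.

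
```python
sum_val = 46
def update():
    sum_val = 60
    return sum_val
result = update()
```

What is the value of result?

Step 1: Global sum_val = 46.
Step 2: update() creates local sum_val = 60, shadowing the global.
Step 3: Returns local sum_val = 60. result = 60

The answer is 60.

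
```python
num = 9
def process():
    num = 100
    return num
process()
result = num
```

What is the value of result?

Step 1: Global num = 9.
Step 2: process() creates local num = 100 (shadow, not modification).
Step 3: After process() returns, global num is unchanged. result = 9

The answer is 9.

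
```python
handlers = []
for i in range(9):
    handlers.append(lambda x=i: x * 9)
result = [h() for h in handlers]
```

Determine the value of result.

Step 1: Default arg x=i captures i at each iteration.
Step 2: handlers[k] has x defaulting to k, returns k * 9.
Step 3: result = [0, 9, 18, 27, 36, 45, 54, 63, 72]

The answer is [0, 9, 18, 27, 36, 45, 54, 63, 72].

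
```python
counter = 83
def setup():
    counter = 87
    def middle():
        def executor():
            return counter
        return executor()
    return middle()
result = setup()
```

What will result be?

Step 1: setup() defines counter = 87. middle() and executor() have no local counter.
Step 2: executor() checks local (none), enclosing middle() (none), enclosing setup() and finds counter = 87.
Step 3: result = 87

The answer is 87.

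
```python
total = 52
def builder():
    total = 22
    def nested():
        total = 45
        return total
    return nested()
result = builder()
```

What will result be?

Step 1: Three scopes define total: global (52), builder (22), nested (45).
Step 2: nested() has its own local total = 45, which shadows both enclosing and global.
Step 3: result = 45 (local wins in LEGB)

The answer is 45.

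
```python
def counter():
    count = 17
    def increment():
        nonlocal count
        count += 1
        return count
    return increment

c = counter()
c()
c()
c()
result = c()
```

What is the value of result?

Step 1: counter() creates closure with count = 17.
Step 2: Each c() call increments count via nonlocal. After 4 calls: 17 + 4 = 21.
Step 3: result = 21

The answer is 21.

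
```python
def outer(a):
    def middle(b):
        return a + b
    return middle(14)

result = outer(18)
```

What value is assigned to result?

Step 1: outer(18) passes a = 18.
Step 2: middle(14) has b = 14, reads a = 18 from enclosing.
Step 3: result = 18 + 14 = 32

The answer is 32.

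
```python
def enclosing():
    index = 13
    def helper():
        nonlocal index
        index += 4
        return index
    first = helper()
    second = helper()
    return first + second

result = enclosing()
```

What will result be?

Step 1: index starts at 13.
Step 2: First call: index = 13 + 4 = 17, returns 17.
Step 3: Second call: index = 17 + 4 = 21, returns 21.
Step 4: result = 17 + 21 = 38

The answer is 38.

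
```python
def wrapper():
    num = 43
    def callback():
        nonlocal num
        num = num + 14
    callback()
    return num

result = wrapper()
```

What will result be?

Step 1: wrapper() sets num = 43.
Step 2: callback() uses nonlocal to modify num in wrapper's scope: num = 43 + 14 = 57.
Step 3: wrapper() returns the modified num = 57

The answer is 57.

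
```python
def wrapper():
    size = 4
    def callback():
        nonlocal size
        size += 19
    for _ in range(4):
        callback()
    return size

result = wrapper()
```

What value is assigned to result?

Step 1: size = 4.
Step 2: callback() is called 4 times in a loop, each adding 19 via nonlocal.
Step 3: size = 4 + 19 * 4 = 80

The answer is 80.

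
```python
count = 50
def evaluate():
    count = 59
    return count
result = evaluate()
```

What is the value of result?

Step 1: Global count = 50.
Step 2: evaluate() creates local count = 59, shadowing the global.
Step 3: Returns local count = 59. result = 59

The answer is 59.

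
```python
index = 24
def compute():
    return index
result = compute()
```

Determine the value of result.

Step 1: index = 24 is defined in the global scope.
Step 2: compute() looks up index. No local index exists, so Python checks the global scope via LEGB rule and finds index = 24.
Step 3: result = 24

The answer is 24.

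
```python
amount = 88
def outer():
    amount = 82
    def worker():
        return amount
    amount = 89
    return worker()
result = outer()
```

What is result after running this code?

Step 1: outer() sets amount = 82, then later amount = 89.
Step 2: worker() is called after amount is reassigned to 89. Closures capture variables by reference, not by value.
Step 3: result = 89

The answer is 89.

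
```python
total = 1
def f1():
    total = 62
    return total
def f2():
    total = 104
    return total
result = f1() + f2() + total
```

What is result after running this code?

Step 1: Each function shadows global total with its own local.
Step 2: f1() returns 62, f2() returns 104.
Step 3: Global total = 1 is unchanged. result = 62 + 104 + 1 = 167

The answer is 167.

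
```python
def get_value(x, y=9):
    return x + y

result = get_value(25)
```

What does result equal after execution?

Step 1: get_value(25) uses default y = 9.
Step 2: Returns 25 + 9 = 34.
Step 3: result = 34

The answer is 34.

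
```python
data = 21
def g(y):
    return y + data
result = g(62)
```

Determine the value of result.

Step 1: data = 21 is defined globally.
Step 2: g(62) uses parameter y = 62 and looks up data from global scope = 21.
Step 3: result = 62 + 21 = 83

The answer is 83.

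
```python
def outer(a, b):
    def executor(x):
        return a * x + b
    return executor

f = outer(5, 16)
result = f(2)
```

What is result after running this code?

Step 1: outer(5, 16) captures a = 5, b = 16.
Step 2: f(2) computes 5 * 2 + 16 = 26.
Step 3: result = 26

The answer is 26.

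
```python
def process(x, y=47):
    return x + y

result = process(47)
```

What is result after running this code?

Step 1: process(47) uses default y = 47.
Step 2: Returns 47 + 47 = 94.
Step 3: result = 94

The answer is 94.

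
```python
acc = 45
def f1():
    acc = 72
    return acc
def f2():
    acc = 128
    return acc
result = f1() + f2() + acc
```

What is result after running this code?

Step 1: Each function shadows global acc with its own local.
Step 2: f1() returns 72, f2() returns 128.
Step 3: Global acc = 45 is unchanged. result = 72 + 128 + 45 = 245

The answer is 245.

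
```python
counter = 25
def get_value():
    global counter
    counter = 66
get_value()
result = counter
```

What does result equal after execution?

Step 1: counter = 25 globally.
Step 2: get_value() declares global counter and sets it to 66.
Step 3: After get_value(), global counter = 66. result = 66

The answer is 66.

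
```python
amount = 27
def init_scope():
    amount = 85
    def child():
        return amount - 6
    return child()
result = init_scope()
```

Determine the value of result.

Step 1: init_scope() shadows global amount with amount = 85.
Step 2: child() finds amount = 85 in enclosing scope, computes 85 - 6 = 79.
Step 3: result = 79

The answer is 79.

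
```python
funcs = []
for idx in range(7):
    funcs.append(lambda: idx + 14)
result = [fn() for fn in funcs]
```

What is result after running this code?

Step 1: All lambdas capture idx by reference. After the loop, idx = 6.
Step 2: Each call returns 6 + 14 = 20.
Step 3: result = [20, 20, 20, 20, 20, 20, 20]

The answer is [20, 20, 20, 20, 20, 20, 20].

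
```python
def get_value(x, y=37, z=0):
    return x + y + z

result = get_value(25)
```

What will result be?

Step 1: get_value(25) uses defaults y = 37, z = 0.
Step 2: Returns 25 + 37 + 0 = 62.
Step 3: result = 62

The answer is 62.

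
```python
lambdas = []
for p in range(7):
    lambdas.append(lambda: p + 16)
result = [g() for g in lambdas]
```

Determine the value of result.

Step 1: All lambdas capture p by reference. After the loop, p = 6.
Step 2: Each call returns 6 + 16 = 22.
Step 3: result = [22, 22, 22, 22, 22, 22, 22]

The answer is [22, 22, 22, 22, 22, 22, 22].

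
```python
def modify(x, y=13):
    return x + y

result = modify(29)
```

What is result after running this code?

Step 1: modify(29) uses default y = 13.
Step 2: Returns 29 + 13 = 42.
Step 3: result = 42

The answer is 42.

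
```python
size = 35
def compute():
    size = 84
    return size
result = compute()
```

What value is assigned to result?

Step 1: Global size = 35.
Step 2: compute() creates local size = 84, shadowing the global.
Step 3: Returns local size = 84. result = 84

The answer is 84.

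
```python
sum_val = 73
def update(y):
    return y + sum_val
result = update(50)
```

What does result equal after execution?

Step 1: sum_val = 73 is defined globally.
Step 2: update(50) uses parameter y = 50 and looks up sum_val from global scope = 73.
Step 3: result = 50 + 73 = 123

The answer is 123.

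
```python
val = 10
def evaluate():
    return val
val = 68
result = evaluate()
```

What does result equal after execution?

Step 1: val is first set to 10, then reassigned to 68.
Step 2: evaluate() is called after the reassignment, so it looks up the current global val = 68.
Step 3: result = 68

The answer is 68.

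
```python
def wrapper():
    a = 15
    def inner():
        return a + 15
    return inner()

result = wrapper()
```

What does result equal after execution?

Step 1: wrapper() defines a = 15.
Step 2: inner() reads a = 15 from enclosing scope, returns 15 + 15 = 30.
Step 3: result = 30

The answer is 30.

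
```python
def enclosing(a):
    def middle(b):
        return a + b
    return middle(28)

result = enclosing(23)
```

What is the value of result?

Step 1: enclosing(23) passes a = 23.
Step 2: middle(28) has b = 28, reads a = 23 from enclosing.
Step 3: result = 23 + 28 = 51

The answer is 51.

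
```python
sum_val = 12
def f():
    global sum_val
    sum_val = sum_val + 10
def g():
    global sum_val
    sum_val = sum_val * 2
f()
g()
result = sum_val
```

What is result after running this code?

Step 1: sum_val = 12.
Step 2: f() adds 10: sum_val = 12 + 10 = 22.
Step 3: g() doubles: sum_val = 22 * 2 = 44.
Step 4: result = 44

The answer is 44.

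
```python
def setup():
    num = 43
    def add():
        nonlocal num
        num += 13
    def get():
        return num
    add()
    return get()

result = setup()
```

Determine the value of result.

Step 1: num = 43. add() modifies it via nonlocal, get() reads it.
Step 2: add() makes num = 43 + 13 = 56.
Step 3: get() returns 56. result = 56

The answer is 56.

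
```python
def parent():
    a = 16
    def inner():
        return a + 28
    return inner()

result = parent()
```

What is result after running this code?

Step 1: parent() defines a = 16.
Step 2: inner() reads a = 16 from enclosing scope, returns 16 + 28 = 44.
Step 3: result = 44

The answer is 44.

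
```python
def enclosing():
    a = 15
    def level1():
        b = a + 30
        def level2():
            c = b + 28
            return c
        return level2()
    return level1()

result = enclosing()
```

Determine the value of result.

Step 1: a = 15. b = a + 30 = 45.
Step 2: c = b + 28 = 45 + 28 = 73.
Step 3: result = 73

The answer is 73.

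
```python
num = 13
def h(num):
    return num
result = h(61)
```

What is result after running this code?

Step 1: Global num = 13.
Step 2: h(61) takes parameter num = 61, which shadows the global.
Step 3: result = 61

The answer is 61.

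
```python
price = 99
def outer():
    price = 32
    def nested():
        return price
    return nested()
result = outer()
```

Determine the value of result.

Step 1: price = 99 globally, but outer() defines price = 32 locally.
Step 2: nested() looks up price. Not in local scope, so checks enclosing scope (outer) and finds price = 32.
Step 3: result = 32

The answer is 32.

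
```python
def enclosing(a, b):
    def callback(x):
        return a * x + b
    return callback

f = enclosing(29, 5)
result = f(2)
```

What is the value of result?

Step 1: enclosing(29, 5) captures a = 29, b = 5.
Step 2: f(2) computes 29 * 2 + 5 = 63.
Step 3: result = 63

The answer is 63.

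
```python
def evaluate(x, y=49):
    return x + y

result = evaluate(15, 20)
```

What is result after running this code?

Step 1: evaluate(15, 20) overrides default y with 20.
Step 2: Returns 15 + 20 = 35.
Step 3: result = 35

The answer is 35.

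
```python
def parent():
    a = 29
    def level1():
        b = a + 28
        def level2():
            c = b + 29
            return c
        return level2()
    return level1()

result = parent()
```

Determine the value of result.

Step 1: a = 29. b = a + 28 = 57.
Step 2: c = b + 29 = 57 + 29 = 86.
Step 3: result = 86

The answer is 86.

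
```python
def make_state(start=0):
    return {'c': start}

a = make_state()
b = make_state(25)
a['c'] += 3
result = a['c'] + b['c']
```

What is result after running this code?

Step 1: make_state() returns a new dict each call (immutable default 0).
Step 2: a = {'c': 0}, b = {'c': 25}.
Step 3: a['c'] += 3 = 3. result = 3 + 25 = 28

The answer is 28.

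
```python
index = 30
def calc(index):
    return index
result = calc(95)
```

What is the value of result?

Step 1: Global index = 30.
Step 2: calc(95) takes parameter index = 95, which shadows the global.
Step 3: result = 95

The answer is 95.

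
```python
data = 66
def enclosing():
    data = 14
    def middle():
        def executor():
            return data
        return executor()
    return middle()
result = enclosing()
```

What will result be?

Step 1: enclosing() defines data = 14. middle() and executor() have no local data.
Step 2: executor() checks local (none), enclosing middle() (none), enclosing enclosing() and finds data = 14.
Step 3: result = 14

The answer is 14.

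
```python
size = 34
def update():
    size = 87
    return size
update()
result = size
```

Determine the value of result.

Step 1: size = 34 globally.
Step 2: update() creates a LOCAL size = 87 (no global keyword!).
Step 3: The global size is unchanged. result = 34

The answer is 34.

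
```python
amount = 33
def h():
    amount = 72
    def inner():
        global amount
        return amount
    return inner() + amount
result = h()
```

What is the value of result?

Step 1: Global amount = 33. h() shadows with local amount = 72.
Step 2: inner() uses global keyword, so inner() returns global amount = 33.
Step 3: h() returns 33 + 72 = 105

The answer is 105.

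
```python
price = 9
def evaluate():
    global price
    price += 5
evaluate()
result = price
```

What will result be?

Step 1: price = 9 globally.
Step 2: evaluate() modifies global price: price += 5 = 14.
Step 3: result = 14

The answer is 14.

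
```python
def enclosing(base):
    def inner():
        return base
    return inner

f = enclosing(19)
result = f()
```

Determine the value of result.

Step 1: enclosing(19) creates closure capturing base = 19.
Step 2: f() returns the captured base = 19.
Step 3: result = 19

The answer is 19.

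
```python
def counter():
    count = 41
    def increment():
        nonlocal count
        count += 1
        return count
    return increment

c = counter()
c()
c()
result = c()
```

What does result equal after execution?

Step 1: counter() creates closure with count = 41.
Step 2: Each c() call increments count via nonlocal. After 3 calls: 41 + 3 = 44.
Step 3: result = 44

The answer is 44.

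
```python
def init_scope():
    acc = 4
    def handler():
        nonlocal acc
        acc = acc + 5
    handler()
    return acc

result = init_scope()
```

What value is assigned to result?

Step 1: init_scope() sets acc = 4.
Step 2: handler() uses nonlocal to modify acc in init_scope's scope: acc = 4 + 5 = 9.
Step 3: init_scope() returns the modified acc = 9

The answer is 9.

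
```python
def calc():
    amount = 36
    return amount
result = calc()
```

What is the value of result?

Step 1: calc() defines amount = 36 in its local scope.
Step 2: return amount finds the local variable amount = 36.
Step 3: result = 36

The answer is 36.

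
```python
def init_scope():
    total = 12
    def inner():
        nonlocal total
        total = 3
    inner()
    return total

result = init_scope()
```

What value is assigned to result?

Step 1: init_scope() sets total = 12.
Step 2: inner() uses nonlocal to reassign total = 3.
Step 3: result = 3

The answer is 3.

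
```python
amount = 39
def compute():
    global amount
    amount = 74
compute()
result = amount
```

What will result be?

Step 1: amount = 39 globally.
Step 2: compute() declares global amount and sets it to 74.
Step 3: After compute(), global amount = 74. result = 74

The answer is 74.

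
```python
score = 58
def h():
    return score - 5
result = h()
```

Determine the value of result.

Step 1: score = 58 is defined globally.
Step 2: h() looks up score from global scope = 58, then computes 58 - 5 = 53.
Step 3: result = 53

The answer is 53.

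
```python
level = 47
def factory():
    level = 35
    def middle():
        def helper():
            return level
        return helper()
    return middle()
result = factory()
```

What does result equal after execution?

Step 1: factory() defines level = 35. middle() and helper() have no local level.
Step 2: helper() checks local (none), enclosing middle() (none), enclosing factory() and finds level = 35.
Step 3: result = 35

The answer is 35.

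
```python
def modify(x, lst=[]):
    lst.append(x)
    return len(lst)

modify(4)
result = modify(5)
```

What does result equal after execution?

Step 1: Mutable default list persists between calls.
Step 2: First call: lst = [4], len = 1. Second call: lst = [4, 5], len = 2.
Step 3: result = 2

The answer is 2.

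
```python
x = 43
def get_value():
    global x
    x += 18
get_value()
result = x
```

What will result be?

Step 1: x = 43 globally.
Step 2: get_value() modifies global x: x += 18 = 61.
Step 3: result = 61

The answer is 61.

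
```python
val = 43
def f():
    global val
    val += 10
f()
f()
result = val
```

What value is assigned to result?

Step 1: val = 43.
Step 2: First f(): val = 43 + 10 = 53.
Step 3: Second f(): val = 53 + 10 = 63. result = 63

The answer is 63.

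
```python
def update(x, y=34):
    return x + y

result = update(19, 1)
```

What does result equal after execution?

Step 1: update(19, 1) overrides default y with 1.
Step 2: Returns 19 + 1 = 20.
Step 3: result = 20

The answer is 20.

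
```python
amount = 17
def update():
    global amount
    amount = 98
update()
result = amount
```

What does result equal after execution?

Step 1: amount = 17 globally.
Step 2: update() declares global amount and sets it to 98.
Step 3: After update(), global amount = 98. result = 98

The answer is 98.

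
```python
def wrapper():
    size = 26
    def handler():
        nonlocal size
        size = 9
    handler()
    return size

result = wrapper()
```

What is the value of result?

Step 1: wrapper() sets size = 26.
Step 2: handler() uses nonlocal to reassign size = 9.
Step 3: result = 9

The answer is 9.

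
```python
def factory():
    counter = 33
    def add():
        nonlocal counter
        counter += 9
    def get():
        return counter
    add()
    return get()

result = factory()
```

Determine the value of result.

Step 1: counter = 33. add() modifies it via nonlocal, get() reads it.
Step 2: add() makes counter = 33 + 9 = 42.
Step 3: get() returns 42. result = 42

The answer is 42.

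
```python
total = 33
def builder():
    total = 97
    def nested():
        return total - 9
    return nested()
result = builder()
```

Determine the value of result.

Step 1: builder() shadows global total with total = 97.
Step 2: nested() finds total = 97 in enclosing scope, computes 97 - 9 = 88.
Step 3: result = 88

The answer is 88.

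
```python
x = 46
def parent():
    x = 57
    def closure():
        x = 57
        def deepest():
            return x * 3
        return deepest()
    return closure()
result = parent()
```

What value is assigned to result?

Step 1: deepest() looks up x through LEGB: not local, finds x = 57 in enclosing closure().
Step 2: Returns 57 * 3 = 171.
Step 3: result = 171

The answer is 171.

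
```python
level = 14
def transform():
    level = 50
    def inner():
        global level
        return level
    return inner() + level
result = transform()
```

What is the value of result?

Step 1: Global level = 14. transform() shadows with local level = 50.
Step 2: inner() uses global keyword, so inner() returns global level = 14.
Step 3: transform() returns 14 + 50 = 64

The answer is 64.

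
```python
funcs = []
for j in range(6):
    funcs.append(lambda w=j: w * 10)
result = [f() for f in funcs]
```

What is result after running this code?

Step 1: Default arg w=j captures j at each iteration.
Step 2: funcs[k] has w defaulting to k, returns k * 10.
Step 3: result = [0, 10, 20, 30, 40, 50]

The answer is [0, 10, 20, 30, 40, 50].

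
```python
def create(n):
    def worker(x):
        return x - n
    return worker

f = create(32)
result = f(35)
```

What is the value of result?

Step 1: create(32) creates a closure capturing n = 32.
Step 2: f(35) computes 35 - 32 = 3.
Step 3: result = 3

The answer is 3.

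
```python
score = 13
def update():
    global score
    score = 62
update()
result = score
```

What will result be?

Step 1: score = 13 globally.
Step 2: update() declares global score and sets it to 62.
Step 3: After update(), global score = 62. result = 62

The answer is 62.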